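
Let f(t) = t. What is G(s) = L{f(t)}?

L{t} = 1!/s^2 = 1/s^2.

G(s) = s^(-2)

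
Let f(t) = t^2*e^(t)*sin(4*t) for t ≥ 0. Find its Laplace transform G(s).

L{sin(4t)} = 4/(s^2 + 16).
Multiplying by e^(t) shifts s → s - 1, so L{e^(t)*sin(4*t)} = 4/((s - 1)^2 + 16).
Then apply L{t^2·g(t)} = (-1)^2 d^2/ds^2[H(s)] with H(s) = 4/((s - 1)^2 + 16):
differentiating 2 times and applying the sign gives 8*(3*s^2 - 6*s - 13)/(s^2 - 2*s + 17)^3.

G(s) = 8*(3*s^2 - 6*s - 13)/(s^2 - 2*s + 17)^3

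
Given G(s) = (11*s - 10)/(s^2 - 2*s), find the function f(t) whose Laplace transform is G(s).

f(t) = 6*exp(2*t) + 5

Factor the denominator: s^2 - 2*s = s*(s - 2).
Partial fraction decomposition gives [6/(s - 2)] + [5/s].
Invert each term: 6/(s - 2) ↔ 6e^(2t); 5/(s - 0) ↔ 5e^(0t).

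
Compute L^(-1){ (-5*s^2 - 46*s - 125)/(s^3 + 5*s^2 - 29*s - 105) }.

-5*exp(5*t) + exp(-3*t) - exp(-7*t)

Factor the denominator: s^3 + 5*s^2 - 29*s - 105 = (s - 5)*(s + 3)*(s + 7).
Partial fraction decomposition gives [-5/(s - 5)] + [1/(s + 3)] + [-1/(s + 7)].
Invert each term: -5/(s - 5) ↔ -5e^(5t); 1/(s + 3) ↔ e^(-3t); -1/(s + 7) ↔ -e^(-7t).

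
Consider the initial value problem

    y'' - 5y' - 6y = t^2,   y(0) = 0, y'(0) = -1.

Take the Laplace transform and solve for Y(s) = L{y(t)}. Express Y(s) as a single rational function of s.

Laplace-transform each side.
With L{y''} = s^2 Y - s·y(0) - y'(0) and L{y'} = sY - y(0), with y(0) = 0, y'(0) = -1: the LHS transforms to (s^2 - 5*s - 6)Y - (-1).
The right side is L{t^2} = 2/s^3.
So (s^2 - 5*s - 6)Y = 2/s^3 + (-1).
Solve for Y(s) and write it as one ratio of polynomials.

Y(s) = (-s^3 + 2)/(s^5 - 5*s^4 - 6*s^3)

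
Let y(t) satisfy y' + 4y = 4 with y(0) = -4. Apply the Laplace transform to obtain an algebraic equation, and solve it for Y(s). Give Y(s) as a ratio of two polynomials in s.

Take the Laplace transform of both sides.
With L{y'} = sY - y(0) = sY - (-4): the LHS transforms to (s + 4)Y - (-4).
The right side is L{4} = 4/s.
So (s + 4)Y = 4/s + (-4).
Solve for Y(s) and write it as one ratio of polynomials.

Y(s) = (-4*s + 4)/(s^2 + 4*s)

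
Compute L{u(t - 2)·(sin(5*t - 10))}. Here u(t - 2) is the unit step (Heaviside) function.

5*exp(-2*s)/(s^2 + 25)

By the second shifting theorem, L{u(t - c)·g(t - c)} = e^(-cs)·G(s) with c = 2 and G(s) = L{g(t)}.
L{sin(5t)} = 5/(s^2 + 25).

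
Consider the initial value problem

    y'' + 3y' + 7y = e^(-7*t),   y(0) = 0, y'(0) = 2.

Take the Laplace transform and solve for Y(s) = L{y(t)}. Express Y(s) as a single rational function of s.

Y(s) = (2*s + 15)/(s^3 + 10*s^2 + 28*s + 49)

Transform both sides with L{·}.
Using L{y''} = s^2 Y - s·y(0) - y'(0) and L{y'} = sY - y(0), with y(0) = 0, y'(0) = 2, the left side becomes (s^2 + 3*s + 7)Y - (2).
The right side is L{e^(-7*t)} = 1/(s + 7).
So (s^2 + 3*s + 7)Y = 1/(s + 7) + (2).
Divide through and combine into a single rational function.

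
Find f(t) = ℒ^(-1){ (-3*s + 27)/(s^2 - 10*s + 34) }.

f(t) = 4*exp(5*t)*sin(3*t) - 3*exp(5*t)*cos(3*t)

Complete the square in the denominator: s^2 - 10*s + 34 = (s - 5)^2 + 3^2.
Split the numerator to match: -3*s + 27 = -3·(s - 5) + 4·3.
Invert each term: -3·(s - 5)/((s - 5)^2 + 9) ↔ -3e^(5t)cos(3t); 4·3/((s - 5)^2 + 9) ↔ 4e^(5t)sin(3t).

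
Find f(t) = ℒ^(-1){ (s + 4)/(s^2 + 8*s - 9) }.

f(t) = exp(-4*t)*cosh(5*t)

Rewrite the denominator: s^2 + 8*s - 9 = (s + 4)^2 - 25.
The form in (s + 4) signals a first-shifting-theorem factor e^(-4t).
Since L{cosh(5t)} = s/(s^2 - 25), the inverse is e^(-4*t)*cosh(5*t).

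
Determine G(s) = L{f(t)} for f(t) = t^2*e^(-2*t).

L{e^(-2t)} = 1/(s + 2).
Then apply L{t^2·g(t)} = (-1)^2 d^2/ds^2[H(s)] with H(s) = 1/(s + 2):
differentiating 2 times and applying the sign gives 2/(s + 2)^3.

G(s) = 2/(s + 2)^3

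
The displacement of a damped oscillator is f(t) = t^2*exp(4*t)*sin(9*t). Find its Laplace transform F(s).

L{sin(9t)} = 9/(s^2 + 81).
Multiplying by e^(4t) shifts s → s - 4, so L{exp(4*t)*sin(9*t)} = 9/((s - 4)^2 + 81).
Then apply L{t^2·g(t)} = (-1)^2 d^2/ds^2[G(s)] with G(s) = 9/((s - 4)^2 + 81):
differentiating 2 times and applying the sign gives 54*(s^2 - 8*s - 11)/(s^2 - 8*s + 97)^3.

F(s) = 54*(s^2 - 8*s - 11)/(s^2 - 8*s + 97)^3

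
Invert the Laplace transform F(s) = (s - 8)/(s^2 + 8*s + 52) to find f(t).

Complete the square in the denominator: s^2 + 8*s + 52 = (s + 4)^2 + 6^2.
Split the numerator to match: s - 8 = 1·(s + 4) - 2·6.
Invert each term: 1·(s + 4)/((s + 4)^2 + 36) ↔ e^(-4t)cos(6t); -2·6/((s + 4)^2 + 36) ↔ -2e^(-4t)sin(6t).

f(t) = -2*exp(-4*t)*sin(6*t) + exp(-4*t)*cos(6*t)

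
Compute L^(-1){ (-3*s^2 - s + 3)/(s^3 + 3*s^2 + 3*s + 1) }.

Factor the denominator: s^3 + 3*s^2 + 3*s + 1 = (s + 1)^3.
Partial fraction decomposition gives [-3/(s + 1)] + [5/(s + 1)^2] + [(s + 1)^(-3)].
Invert each term: -3/(s + 1) ↔ -3e^(-t); 5/(s + 1)^2 ↔ 5t·e^(-t); 1/(s + 1)^3 ↔ (1/2)t^2·e^(-t).

t^2*exp(-t)/2 + 5*t*exp(-t) - 3*exp(-t)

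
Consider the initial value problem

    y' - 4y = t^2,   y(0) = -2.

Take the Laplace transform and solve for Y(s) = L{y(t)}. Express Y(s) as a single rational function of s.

Take the Laplace transform of both sides.
With L{y'} = sY - y(0) = sY - (-2): the LHS transforms to (s - 4)Y - (-2).
The right side is L{t^2} = 2/s^3.
So (s - 4)Y = 2/s^3 + (-2).
Isolate Y and clear denominators.

Y(s) = (-2*s^3 + 2)/(s^4 - 4*s^3)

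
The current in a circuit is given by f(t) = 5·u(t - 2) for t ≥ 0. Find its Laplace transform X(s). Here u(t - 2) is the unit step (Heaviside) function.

By the second shifting theorem, L{u(t - c)·g(t - c)} = e^(-cs)·G(s) with c = 2 and G(s) = L{g(t)}.
L{5} = 5/s.

X(s) = 5*exp(-2*s)/s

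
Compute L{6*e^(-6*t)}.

6/(s + 6)

L{6} = 6/s.
By the first shifting theorem, multiplying by e^(-6t) replaces s with s + 6.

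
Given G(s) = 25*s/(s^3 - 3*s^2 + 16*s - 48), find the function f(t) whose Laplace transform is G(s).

f(t) = 3*exp(3*t) + 4*sin(4*t) - 3*cos(4*t)

Factor the denominator: s^3 - 3*s^2 + 16*s - 48 = (s - 3)*(s^2 + 16).
Partial fraction decomposition gives [3/(s - 3)] + [-3*s/(s^2 + 16)] + [16/(s^2 + 16)].
Invert each term: 3/(s - 3) ↔ 3e^(3t); -3·s/(s^2 + 16) ↔ -3cos(4t); 4·4/(s^2 + 16) ↔ 4sin(4t).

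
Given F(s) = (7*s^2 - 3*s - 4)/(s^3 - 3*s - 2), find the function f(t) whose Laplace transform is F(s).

Factor the denominator: s^3 - 3*s - 2 = (s - 2)*(s + 1)^2.
Partial fraction decomposition gives [5/(s + 1)] + [-2/(s + 1)^2] + [2/(s - 2)].
Invert each term: 5/(s + 1) ↔ 5e^(-t); -2/(s + 1)^2 ↔ -2t·e^(-t); 2/(s - 2) ↔ 2e^(2t).

f(t) = -2*t*exp(-t) + 2*exp(2*t) + 5*exp(-t)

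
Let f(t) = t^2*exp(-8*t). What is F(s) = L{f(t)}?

L{e^(-8t)} = 1/(s + 8).
Then apply L{t^2·g(t)} = (-1)^2 d^2/ds^2[G(s)] with G(s) = 1/(s + 8):
differentiating 2 times and applying the sign gives 2/(s + 8)^3.

F(s) = 2/(s + 8)^3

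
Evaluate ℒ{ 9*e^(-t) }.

9/(s + 1)

L{9} = 9/s.
By the first shifting theorem, multiplying by e^(-t) replaces s with s + 1.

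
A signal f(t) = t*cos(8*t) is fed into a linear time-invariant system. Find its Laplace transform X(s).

X(s) = (s - 8)*(s + 8)/(s^2 + 64)^2

L{cos(8t)} = s/(s^2 + 64).
Then apply L{t·g(t)} = -d/ds[G(s)] with G(s) = s/(s^2 + 64):
differentiating 1 time and applying the sign gives (s - 8)*(s + 8)/(s^2 + 64)^2.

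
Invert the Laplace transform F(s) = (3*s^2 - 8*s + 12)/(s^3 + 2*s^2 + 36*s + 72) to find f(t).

Factor the denominator: s^3 + 2*s^2 + 36*s + 72 = (s + 2)*(s^2 + 36).
Partial fraction decomposition gives [1/(s + 2)] + [2*s/(s^2 + 36)] + [-12/(s^2 + 36)].
Invert each term: 1/(s + 2) ↔ e^(-2t); 2·s/(s^2 + 36) ↔ 2cos(6t); -2·6/(s^2 + 36) ↔ -2sin(6t).

f(t) = -2*sin(6*t) + 2*cos(6*t) + exp(-2*t)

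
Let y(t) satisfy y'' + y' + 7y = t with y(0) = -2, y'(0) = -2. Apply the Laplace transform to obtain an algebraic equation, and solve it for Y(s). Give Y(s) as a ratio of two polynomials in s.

Y(s) = (-2*s^3 - 4*s^2 + 1)/(s^4 + s^3 + 7*s^2)

Apply the Laplace transform to the equation.
The derivative rules (L{y''} = s^2 Y - s·y(0) - y'(0) and L{y'} = sY - y(0), with y(0) = -2, y'(0) = -2) turn the left side into (s^2 + s + 7)Y - (-2*s - 4).
The right side is L{t} = s^(-2).
So (s^2 + s + 7)Y = s^(-2) + (-2*s - 4).
Isolate Y and clear denominators.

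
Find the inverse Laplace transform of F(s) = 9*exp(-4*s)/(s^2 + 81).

The factor e^(-4s) signals a time shift by c = 4 (second shifting theorem).
L{sin(9t)} = 9/(s^2 + 81), so L^-1{9/(s^2 + 81)} = sin(9*t).
Hence the inverse is u(t - 4) times that function evaluated at t - 4.

Heaviside(t - 4)*(sin(9*t - 36))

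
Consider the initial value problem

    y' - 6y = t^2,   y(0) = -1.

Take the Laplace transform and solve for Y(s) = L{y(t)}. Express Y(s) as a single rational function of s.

Laplace-transform each side.
The derivative rules (L{y'} = sY - y(0) = sY - (-1)) turn the left side into (s - 6)Y - (-1).
The right side is L{t^2} = 2/s^3.
So (s - 6)Y = 2/s^3 + (-1).
Isolate Y and clear denominators.

Y(s) = (-s^3 + 2)/(s^4 - 6*s^3)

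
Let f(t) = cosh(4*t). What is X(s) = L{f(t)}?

L{cosh(4t)} = s/(s^2 - 16).

X(s) = s/(s^2 - 16)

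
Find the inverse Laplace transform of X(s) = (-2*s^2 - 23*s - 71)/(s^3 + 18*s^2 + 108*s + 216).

Factor the denominator: s^3 + 18*s^2 + 108*s + 216 = (s + 6)^3.
Partial fraction decomposition gives [-2/(s + 6)] + [(s + 6)^(-2)] + [-5/(s + 6)^3].
Invert each term: -2/(s + 6) ↔ -2e^(-6t); 1/(s + 6)^2 ↔ t·e^(-6t); -5/(s + 6)^3 ↔ (-5/2)t^2·e^(-6t).

-5*t^2*exp(-6*t)/2 + t*exp(-6*t) - 2*exp(-6*t)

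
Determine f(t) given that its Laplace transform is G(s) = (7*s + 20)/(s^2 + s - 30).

f(t) = 5*exp(5*t) + 2*exp(-6*t)

Factor the denominator: s^2 + s - 30 = (s - 5)*(s + 6).
Partial fraction decomposition gives [5/(s - 5)] + [2/(s + 6)].
Invert each term: 5/(s - 5) ↔ 5e^(5t); 2/(s + 6) ↔ 2e^(-6t).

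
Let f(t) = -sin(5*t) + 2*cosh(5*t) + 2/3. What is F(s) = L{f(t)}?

By linearity of the Laplace transform, transform each term separately.
L{2/3} = (2/3)/s; (-1)·[L{sin(5t)} = 5/(s^2 + 25)]; (2)·[L{cosh(5t)} = s/(s^2 - 25)].

F(s) = 2*s/(s^2 - 25) - 5/(s^2 + 25) + 2/(3*s)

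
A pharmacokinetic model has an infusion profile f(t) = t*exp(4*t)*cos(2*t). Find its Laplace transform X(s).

X(s) = (s - 6)*(s - 2)/(s^2 - 8*s + 20)^2

L{cos(2t)} = s/(s^2 + 4).
Multiplying by e^(4t) shifts s → s - 4, so L{exp(4*t)*cos(2*t)} = (s - 4)/((s - 4)^2 + 4).
Then apply L{t·g(t)} = -d/ds[G(s)] with G(s) = (s - 4)/((s - 4)^2 + 4):
differentiating 1 time and applying the sign gives (s - 6)*(s - 2)/(s^2 - 8*s + 20)^2.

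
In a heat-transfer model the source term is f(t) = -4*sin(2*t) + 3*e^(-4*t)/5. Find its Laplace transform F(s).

Apply the Laplace transform termwise.
(-4)·[L{sin(2t)} = 2/(s^2 + 4)]; (3/5)·[L{e^(-4t)} = 1/(s + 4)].

F(s) = -8/(s^2 + 4) + 3/(5*(s + 4))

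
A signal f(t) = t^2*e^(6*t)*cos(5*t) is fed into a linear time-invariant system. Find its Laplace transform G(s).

G(s) = 2*(s - 6)*(s^2 - 12*s - 39)/(s^2 - 12*s + 61)^3

L{cos(5t)} = s/(s^2 + 25).
Multiplying by e^(6t) shifts s → s - 6, so L{e^(6*t)*cos(5*t)} = (s - 6)/((s - 6)^2 + 25).
Then apply L{t^2·g(t)} = (-1)^2 d^2/ds^2[H(s)] with H(s) = (s - 6)/((s - 6)^2 + 25):
differentiating 2 times and applying the sign gives 2*(s - 6)*(s^2 - 12*s - 39)/(s^2 - 12*s + 61)^3.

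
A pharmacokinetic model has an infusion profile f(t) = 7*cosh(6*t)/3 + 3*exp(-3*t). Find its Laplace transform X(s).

By linearity of the Laplace transform, transform each term separately.
(3)·[L{e^(-3t)} = 1/(s + 3)]; (7/3)·[L{cosh(6t)} = s/(s^2 - 36)].

X(s) = 7*s/(3*(s^2 - 36)) + 3/(s + 3)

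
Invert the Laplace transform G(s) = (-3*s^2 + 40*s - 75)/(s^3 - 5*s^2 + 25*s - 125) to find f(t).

Factor the denominator: s^3 - 5*s^2 + 25*s - 125 = (s - 5)*(s^2 + 25).
Partial fraction decomposition gives [1/(s - 5)] + [-4*s/(s^2 + 25)] + [20/(s^2 + 25)].
Invert each term: 1/(s - 5) ↔ e^(5t); -4·s/(s^2 + 25) ↔ -4cos(5t); 4·5/(s^2 + 25) ↔ 4sin(5t).

f(t) = exp(5*t) + 4*sin(5*t) - 4*cos(5*t)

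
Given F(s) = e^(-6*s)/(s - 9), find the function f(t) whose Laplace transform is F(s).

f(t) = Heaviside(t - 6)*(exp(9*t - 54))

The factor e^(-6s) signals a time shift by c = 6 (second shifting theorem).
L{e^(9t)} = 1/(s - 9), so L^-1{1/(s - 9)} = e^(9*t).
Hence the inverse is u(t - 6) times that function evaluated at t - 6.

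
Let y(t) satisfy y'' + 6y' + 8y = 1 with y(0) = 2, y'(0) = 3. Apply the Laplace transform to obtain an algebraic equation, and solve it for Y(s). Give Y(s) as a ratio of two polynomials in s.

Laplace-transform each side.
With L{y''} = s^2 Y - s·y(0) - y'(0) and L{y'} = sY - y(0), with y(0) = 2, y'(0) = 3: the LHS transforms to (s^2 + 6*s + 8)Y - (2*s + 15).
The right side is L{1} = 1/s.
So (s^2 + 6*s + 8)Y = 1/s + (2*s + 15).
Solve for Y(s) and write it as one ratio of polynomials.

Y(s) = (2*s^2 + 15*s + 1)/(s^3 + 6*s^2 + 8*s)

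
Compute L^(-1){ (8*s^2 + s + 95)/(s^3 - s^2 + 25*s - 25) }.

Factor the denominator: s^3 - s^2 + 25*s - 25 = (s - 1)*(s^2 + 25).
Partial fraction decomposition gives [4/(s - 1)] + [4*s/(s^2 + 25)] + [5/(s^2 + 25)].
Invert each term: 4/(s - 1) ↔ 4e^(t); 4·s/(s^2 + 25) ↔ 4cos(5t); 1·5/(s^2 + 25) ↔ sin(5t).

4*exp(t) + sin(5*t) + 4*cos(5*t)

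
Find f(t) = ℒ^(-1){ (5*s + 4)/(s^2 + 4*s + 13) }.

f(t) = -2*exp(-2*t)*sin(3*t) + 5*exp(-2*t)*cos(3*t)

Complete the square in the denominator: s^2 + 4*s + 13 = (s + 2)^2 + 3^2.
Split the numerator to match: 5*s + 4 = 5·(s + 2) - 2·3.
Invert each term: 5·(s + 2)/((s + 2)^2 + 9) ↔ 5e^(-2t)cos(3t); -2·3/((s + 2)^2 + 9) ↔ -2e^(-2t)sin(3t).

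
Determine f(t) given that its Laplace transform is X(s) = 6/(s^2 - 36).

Since L{sinh(6t)} = 6/(s^2 - 36), the inverse is sinh(6*t).

f(t) = sinh(6*t)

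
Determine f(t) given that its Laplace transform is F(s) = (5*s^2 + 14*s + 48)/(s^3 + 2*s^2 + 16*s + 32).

Factor the denominator: s^3 + 2*s^2 + 16*s + 32 = (s + 2)*(s^2 + 16).
Partial fraction decomposition gives [2/(s + 2)] + [3*s/(s^2 + 16)] + [8/(s^2 + 16)].
Invert each term: 2/(s + 2) ↔ 2e^(-2t); 3·s/(s^2 + 16) ↔ 3cos(4t); 2·4/(s^2 + 16) ↔ 2sin(4t).

f(t) = 2*sin(4*t) + 3*cos(4*t) + 2*exp(-2*t)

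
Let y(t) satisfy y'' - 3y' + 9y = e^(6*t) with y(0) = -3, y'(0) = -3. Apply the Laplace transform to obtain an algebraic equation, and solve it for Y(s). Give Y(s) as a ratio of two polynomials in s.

Transform both sides with L{·}.
Using L{y''} = s^2 Y - s·y(0) - y'(0) and L{y'} = sY - y(0), with y(0) = -3, y'(0) = -3, the left side becomes (s^2 - 3*s + 9)Y - (-3*s + 6).
The right side is L{e^(6*t)} = 1/(s - 6).
So (s^2 - 3*s + 9)Y = 1/(s - 6) + (-3*s + 6).
Isolate Y and clear denominators.

Y(s) = (-3*s^2 + 24*s - 35)/(s^3 - 9*s^2 + 27*s - 54)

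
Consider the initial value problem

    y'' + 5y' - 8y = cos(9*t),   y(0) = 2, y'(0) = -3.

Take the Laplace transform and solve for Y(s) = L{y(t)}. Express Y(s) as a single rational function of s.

Transform both sides with L{·}.
With L{y''} = s^2 Y - s·y(0) - y'(0) and L{y'} = sY - y(0), with y(0) = 2, y'(0) = -3: the LHS transforms to (s^2 + 5*s - 8)Y - (2*s + 7).
The right side is L{cos(9*t)} = s/(s^2 + 81).
So (s^2 + 5*s - 8)Y = s/(s^2 + 81) + (2*s + 7).
Divide through and combine into a single rational function.

Y(s) = (2*s^3 + 7*s^2 + 163*s + 567)/(s^4 + 5*s^3 + 73*s^2 + 405*s - 648)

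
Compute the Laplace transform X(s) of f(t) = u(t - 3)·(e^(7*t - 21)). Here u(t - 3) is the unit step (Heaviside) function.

By the second shifting theorem, L{u(t - c)·g(t - c)} = e^(-cs)·G(s) with c = 3 and G(s) = L{g(t)}.
L{e^(7t)} = 1/(s - 7).

X(s) = exp(-3*s)/(s - 7)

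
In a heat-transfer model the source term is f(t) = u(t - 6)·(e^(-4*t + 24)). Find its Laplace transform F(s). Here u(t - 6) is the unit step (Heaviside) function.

By the second shifting theorem, L{u(t - c)·g(t - c)} = e^(-cs)·G(s) with c = 6 and G(s) = L{g(t)}.
L{e^(-4t)} = 1/(s + 4).

F(s) = exp(-6*s)/(s + 4)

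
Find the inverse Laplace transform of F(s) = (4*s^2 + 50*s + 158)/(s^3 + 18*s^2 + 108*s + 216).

t^2*exp(-6*t) + 2*t*exp(-6*t) + 4*exp(-6*t)

Factor the denominator: s^3 + 18*s^2 + 108*s + 216 = (s + 6)^3.
Partial fraction decomposition gives [4/(s + 6)] + [2/(s + 6)^2] + [2/(s + 6)^3].
Invert each term: 4/(s + 6) ↔ 4e^(-6t); 2/(s + 6)^2 ↔ 2t·e^(-6t); 2/(s + 6)^3 ↔ (1)t^2·e^(-6t).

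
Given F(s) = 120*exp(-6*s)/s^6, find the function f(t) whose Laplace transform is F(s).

f(t) = Heaviside(t - 6)*((t - 6)^5)

The factor e^(-6s) signals a time shift by c = 6 (second shifting theorem).
L{t^5} = 5!/s^6 = 120/s^6, so L^-1{120/s^6} = t^5.
Hence the inverse is u(t - 6) times that function evaluated at t - 6.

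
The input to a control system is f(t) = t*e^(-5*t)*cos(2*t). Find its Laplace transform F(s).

F(s) = (s + 3)*(s + 7)/(s^2 + 10*s + 29)^2

L{cos(2t)} = s/(s^2 + 4).
Multiplying by e^(-5t) shifts s → s + 5, so L{e^(-5*t)*cos(2*t)} = (s + 5)/((s + 5)^2 + 4).
Then apply L{t·g(t)} = -d/ds[G(s)] with G(s) = (s + 5)/((s + 5)^2 + 4):
differentiating 1 time and applying the sign gives (s + 3)*(s + 7)/(s^2 + 10*s + 29)^2.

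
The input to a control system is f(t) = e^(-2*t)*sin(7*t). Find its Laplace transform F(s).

F(s) = 7/((s + 2)^2 + 49)

L{sin(7t)} = 7/(s^2 + 49).
By the first shifting theorem, multiplying by e^(-2t) replaces s with s + 2.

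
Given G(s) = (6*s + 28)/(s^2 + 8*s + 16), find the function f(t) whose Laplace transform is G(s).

f(t) = 4*t*exp(-4*t) + 6*exp(-4*t)

Factor the denominator: s^2 + 8*s + 16 = (s + 4)^2.
Partial fraction decomposition gives [6/(s + 4)] + [4/(s + 4)^2].
Invert each term: 6/(s + 4) ↔ 6e^(-4t); 4/(s + 4)^2 ↔ 4t·e^(-4t).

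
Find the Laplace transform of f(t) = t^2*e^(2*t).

2/(s - 2)^3

L{e^(2t)} = 1/(s - 2).
Then apply L{t^2·g(t)} = (-1)^2 d^2/ds^2[G(s)] with G(s) = 1/(s - 2):
differentiating 2 times and applying the sign gives 2/(s - 2)^3.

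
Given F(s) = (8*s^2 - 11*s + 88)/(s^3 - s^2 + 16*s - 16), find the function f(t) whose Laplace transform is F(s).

Factor the denominator: s^3 - s^2 + 16*s - 16 = (s - 1)*(s^2 + 16).
Partial fraction decomposition gives [5/(s - 1)] + [3*s/(s^2 + 16)] + [-8/(s^2 + 16)].
Invert each term: 5/(s - 1) ↔ 5e^(t); 3·s/(s^2 + 16) ↔ 3cos(4t); -2·4/(s^2 + 16) ↔ -2sin(4t).

f(t) = 5*exp(t) - 2*sin(4*t) + 3*cos(4*t)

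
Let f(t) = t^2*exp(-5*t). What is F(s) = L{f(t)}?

F(s) = 2/(s + 5)^3

L{e^(-5t)} = 1/(s + 5).
Then apply L{t^2·g(t)} = (-1)^2 d^2/ds^2[G(s)] with G(s) = 1/(s + 5):
differentiating 2 times and applying the sign gives 2/(s + 5)^3.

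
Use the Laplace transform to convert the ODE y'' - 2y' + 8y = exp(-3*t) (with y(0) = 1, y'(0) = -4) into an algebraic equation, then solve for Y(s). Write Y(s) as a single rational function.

Y(s) = (s^2 - 3*s - 17)/(s^3 + s^2 + 2*s + 24)

Laplace-transform each side.
With L{y''} = s^2 Y - s·y(0) - y'(0) and L{y'} = sY - y(0), with y(0) = 1, y'(0) = -4: the LHS transforms to (s^2 - 2*s + 8)Y - (s - 6).
The right side is L{exp(-3*t)} = 1/(s + 3).
So (s^2 - 2*s + 8)Y = 1/(s + 3) + (s - 6).
Solve for Y(s) and write it as one ratio of polynomials.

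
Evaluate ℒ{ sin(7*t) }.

7/(s^2 + 49)

L{sin(7t)} = 7/(s^2 + 49).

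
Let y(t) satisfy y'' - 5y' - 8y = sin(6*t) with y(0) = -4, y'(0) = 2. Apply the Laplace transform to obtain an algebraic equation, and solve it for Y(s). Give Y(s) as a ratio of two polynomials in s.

Transform both sides with L{·}.
The derivative rules (L{y''} = s^2 Y - s·y(0) - y'(0) and L{y'} = sY - y(0), with y(0) = -4, y'(0) = 2) turn the left side into (s^2 - 5*s - 8)Y - (-4*s + 22).
The right side is L{sin(6*t)} = 6/(s^2 + 36).
So (s^2 - 5*s - 8)Y = 6/(s^2 + 36) + (-4*s + 22).
Solve for Y(s) and write it as one ratio of polynomials.

Y(s) = (-4*s^3 + 22*s^2 - 144*s + 798)/(s^4 - 5*s^3 + 28*s^2 - 180*s - 288)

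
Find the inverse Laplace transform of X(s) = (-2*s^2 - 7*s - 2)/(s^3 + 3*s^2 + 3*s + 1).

3*t^2*exp(-t)/2 - 3*t*exp(-t) - 2*exp(-t)

Factor the denominator: s^3 + 3*s^2 + 3*s + 1 = (s + 1)^3.
Partial fraction decomposition gives [-2/(s + 1)] + [-3/(s + 1)^2] + [3/(s + 1)^3].
Invert each term: -2/(s + 1) ↔ -2e^(-t); -3/(s + 1)^2 ↔ -3t·e^(-t); 3/(s + 1)^3 ↔ (3/2)t^2·e^(-t).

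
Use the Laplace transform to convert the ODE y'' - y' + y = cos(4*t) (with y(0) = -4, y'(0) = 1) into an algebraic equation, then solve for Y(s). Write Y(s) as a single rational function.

Transform both sides with L{·}.
Using L{y''} = s^2 Y - s·y(0) - y'(0) and L{y'} = sY - y(0), with y(0) = -4, y'(0) = 1, the left side becomes (s^2 - s + 1)Y - (-4*s + 5).
The right side is L{cos(4*t)} = s/(s^2 + 16).
So (s^2 - s + 1)Y = s/(s^2 + 16) + (-4*s + 5).
Isolate Y and clear denominators.

Y(s) = (-4*s^3 + 5*s^2 - 63*s + 80)/(s^4 - s^3 + 17*s^2 - 16*s + 16)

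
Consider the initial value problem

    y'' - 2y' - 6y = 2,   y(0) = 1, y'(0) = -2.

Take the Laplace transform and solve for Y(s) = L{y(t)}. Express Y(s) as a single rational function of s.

Y(s) = (s^2 - 4*s + 2)/(s^3 - 2*s^2 - 6*s)

Take the Laplace transform of both sides.
The derivative rules (L{y''} = s^2 Y - s·y(0) - y'(0) and L{y'} = sY - y(0), with y(0) = 1, y'(0) = -2) turn the left side into (s^2 - 2*s - 6)Y - (s - 4).
The right side is L{2} = 2/s.
So (s^2 - 2*s - 6)Y = 2/s + (s - 4).
Divide through and combine into a single rational function.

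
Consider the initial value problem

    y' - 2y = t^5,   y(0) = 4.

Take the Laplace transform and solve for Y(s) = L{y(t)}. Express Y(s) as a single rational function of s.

Transform both sides with L{·}.
The derivative rules (L{y'} = sY - y(0) = sY - 4) turn the left side into (s - 2)Y - (4).
The right side is L{t^5} = 120/s^6.
So (s - 2)Y = 120/s^6 + (4).
Solve for Y(s) and write it as one ratio of polynomials.

Y(s) = (4*s^6 + 120)/(s^7 - 2*s^6)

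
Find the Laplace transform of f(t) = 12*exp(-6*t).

L{12} = 12/s.
By the first shifting theorem, multiplying by e^(-6t) replaces s with s + 6.

12/(s + 6)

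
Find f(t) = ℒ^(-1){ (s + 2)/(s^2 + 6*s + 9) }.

f(t) = -t*exp(-3*t) + exp(-3*t)

Factor the denominator: s^2 + 6*s + 9 = (s + 3)^2.
Partial fraction decomposition gives [1/(s + 3)] + [-1/(s + 3)^2].
Invert each term: 1/(s + 3) ↔ e^(-3t); -1/(s + 3)^2 ↔ -t·e^(-3t).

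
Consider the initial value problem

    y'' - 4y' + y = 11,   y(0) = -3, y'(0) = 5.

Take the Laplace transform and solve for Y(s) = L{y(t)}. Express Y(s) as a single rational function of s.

Y(s) = (-3*s^2 + 17*s + 11)/(s^3 - 4*s^2 + s)

Transform both sides with L{·}.
With L{y''} = s^2 Y - s·y(0) - y'(0) and L{y'} = sY - y(0), with y(0) = -3, y'(0) = 5: the LHS transforms to (s^2 - 4*s + 1)Y - (-3*s + 17).
The right side is L{11} = 11/s.
So (s^2 - 4*s + 1)Y = 11/s + (-3*s + 17).
Divide through and combine into a single rational function.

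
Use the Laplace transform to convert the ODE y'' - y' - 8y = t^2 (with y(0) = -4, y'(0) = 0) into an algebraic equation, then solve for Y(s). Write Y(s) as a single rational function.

Apply the Laplace transform to the equation.
With L{y''} = s^2 Y - s·y(0) - y'(0) and L{y'} = sY - y(0), with y(0) = -4, y'(0) = 0: the LHS transforms to (s^2 - s - 8)Y - (-4*s + 4).
The right side is L{t^2} = 2/s^3.
So (s^2 - s - 8)Y = 2/s^3 + (-4*s + 4).
Solve for Y(s) and write it as one ratio of polynomials.

Y(s) = (-4*s^4 + 4*s^3 + 2)/(s^5 - s^4 - 8*s^3)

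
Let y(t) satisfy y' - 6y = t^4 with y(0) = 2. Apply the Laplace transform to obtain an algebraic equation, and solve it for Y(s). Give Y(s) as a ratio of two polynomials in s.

Transform both sides with L{·}.
The derivative rules (L{y'} = sY - y(0) = sY - 2) turn the left side into (s - 6)Y - (2).
The right side is L{t^4} = 24/s^5.
So (s - 6)Y = 24/s^5 + (2).
Divide through and combine into a single rational function.

Y(s) = (2*s^5 + 24)/(s^6 - 6*s^5)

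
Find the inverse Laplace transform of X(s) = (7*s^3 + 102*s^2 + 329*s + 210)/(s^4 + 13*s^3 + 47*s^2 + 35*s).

6 + exp(-t) + 6*exp(-5*t) - 6*exp(-7*t)

Factor the denominator: s^4 + 13*s^3 + 47*s^2 + 35*s = s*(s + 1)*(s + 5)*(s + 7).
Partial fraction decomposition gives [6/(s + 5)] + [1/(s + 1)] + [6/s] + [-6/(s + 7)].
Invert each term: 6/(s + 5) ↔ 6e^(-5t); 1/(s + 1) ↔ e^(-t); 6/(s - 0) ↔ 6e^(0t); -6/(s + 7) ↔ -6e^(-7t).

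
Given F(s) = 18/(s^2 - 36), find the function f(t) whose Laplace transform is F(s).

Since L{sinh(6t)} = 6/(s^2 - 36), the inverse is sinh(6*t), scaled by 3.

f(t) = 3*sinh(6*t)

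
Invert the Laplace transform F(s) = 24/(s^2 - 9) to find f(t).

f(t) = 4*exp(3*t) - 4*exp(-3*t)

Factor the denominator: s^2 - 9 = (s - 3)*(s + 3).
Partial fraction decomposition gives [-4/(s + 3)] + [4/(s - 3)].
Invert each term: -4/(s + 3) ↔ -4e^(-3t); 4/(s - 3) ↔ 4e^(3t).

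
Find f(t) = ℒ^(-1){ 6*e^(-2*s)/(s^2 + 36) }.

The factor e^(-2s) signals a time shift by c = 2 (second shifting theorem).
L{sin(6t)} = 6/(s^2 + 36), so L^-1{6/(s^2 + 36)} = sin(6*t).
Hence the inverse is u(t - 2) times that function evaluated at t - 2.

f(t) = Heaviside(t - 2)*(sin(6*t - 12))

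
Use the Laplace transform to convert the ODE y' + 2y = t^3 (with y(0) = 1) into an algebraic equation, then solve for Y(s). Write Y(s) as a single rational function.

Y(s) = (s^4 + 6)/(s^5 + 2*s^4)

Apply the Laplace transform to the equation.
The derivative rules (L{y'} = sY - y(0) = sY - 1) turn the left side into (s + 2)Y - (1).
The right side is L{t^3} = 6/s^4.
So (s + 2)Y = 6/s^4 + (1).
Divide through and combine into a single rational function.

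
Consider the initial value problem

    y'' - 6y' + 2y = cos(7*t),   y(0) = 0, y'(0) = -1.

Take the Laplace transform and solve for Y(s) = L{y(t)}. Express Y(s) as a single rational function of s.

Transform both sides with L{·}.
With L{y''} = s^2 Y - s·y(0) - y'(0) and L{y'} = sY - y(0), with y(0) = 0, y'(0) = -1: the LHS transforms to (s^2 - 6*s + 2)Y - (-1).
The right side is L{cos(7*t)} = s/(s^2 + 49).
So (s^2 - 6*s + 2)Y = s/(s^2 + 49) + (-1).
Solve for Y(s) and write it as one ratio of polynomials.

Y(s) = (-s^2 + s - 49)/(s^4 - 6*s^3 + 51*s^2 - 294*s + 98)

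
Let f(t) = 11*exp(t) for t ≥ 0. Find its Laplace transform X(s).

X(s) = 11/(s - 1)

L{11} = 11/s.
By the first shifting theorem, multiplying by e^(t) replaces s with s - 1.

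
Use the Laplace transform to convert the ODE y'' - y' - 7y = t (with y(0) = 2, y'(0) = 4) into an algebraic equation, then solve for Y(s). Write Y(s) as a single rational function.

Y(s) = (2*s^3 + 2*s^2 + 1)/(s^4 - s^3 - 7*s^2)

Apply the Laplace transform to the equation.
Using L{y''} = s^2 Y - s·y(0) - y'(0) and L{y'} = sY - y(0), with y(0) = 2, y'(0) = 4, the left side becomes (s^2 - s - 7)Y - (2*s + 2).
The right side is L{t} = s^(-2).
So (s^2 - s - 7)Y = s^(-2) + (2*s + 2).
Solve for Y(s) and write it as one ratio of polynomials.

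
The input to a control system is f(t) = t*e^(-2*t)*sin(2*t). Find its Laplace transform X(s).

X(s) = 4*(s + 2)/(s^2 + 4*s + 8)^2

L{sin(2t)} = 2/(s^2 + 4).
Multiplying by e^(-2t) shifts s → s + 2, so L{e^(-2*t)*sin(2*t)} = 2/((s + 2)^2 + 4).
Then apply L{t·g(t)} = -d/ds[G(s)] with G(s) = 2/((s + 2)^2 + 4):
differentiating 1 time and applying the sign gives 4*(s + 2)/(s^2 + 4*s + 8)^2.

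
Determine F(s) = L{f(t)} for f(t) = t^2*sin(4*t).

L{sin(4t)} = 4/(s^2 + 16).
Then apply L{t^2·g(t)} = (-1)^2 d^2/ds^2[G(s)] with G(s) = 4/(s^2 + 16):
differentiating 2 times and applying the sign gives 8*(3*s^2 - 16)/(s^2 + 16)^3.

F(s) = 8*(3*s^2 - 16)/(s^2 + 16)^3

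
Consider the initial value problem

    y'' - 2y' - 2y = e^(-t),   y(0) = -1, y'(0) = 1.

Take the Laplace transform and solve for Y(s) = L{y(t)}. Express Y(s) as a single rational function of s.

Y(s) = (-s^2 + 2*s + 4)/(s^3 - s^2 - 4*s - 2)

Transform both sides with L{·}.
With L{y''} = s^2 Y - s·y(0) - y'(0) and L{y'} = sY - y(0), with y(0) = -1, y'(0) = 1: the LHS transforms to (s^2 - 2*s - 2)Y - (-s + 3).
The right side is L{e^(-t)} = 1/(s + 1).
So (s^2 - 2*s - 2)Y = 1/(s + 1) + (-s + 3).
Isolate Y and clear denominators.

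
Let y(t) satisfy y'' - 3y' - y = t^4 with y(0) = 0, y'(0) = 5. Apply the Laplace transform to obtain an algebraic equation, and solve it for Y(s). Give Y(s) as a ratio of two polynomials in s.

Y(s) = (5*s^5 + 24)/(s^7 - 3*s^6 - s^5)

Take the Laplace transform of both sides.
Using L{y''} = s^2 Y - s·y(0) - y'(0) and L{y'} = sY - y(0), with y(0) = 0, y'(0) = 5, the left side becomes (s^2 - 3*s - 1)Y - (5).
The right side is L{t^4} = 24/s^5.
So (s^2 - 3*s - 1)Y = 24/s^5 + (5).
Solve for Y(s) and write it as one ratio of polynomials.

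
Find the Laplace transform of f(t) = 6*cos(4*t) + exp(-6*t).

Apply the Laplace transform termwise.
L{e^(-6t)} = 1/(s + 6); (6)·[L{cos(4t)} = s/(s^2 + 16)].

6*s/(s^2 + 16) + 1/(s + 6)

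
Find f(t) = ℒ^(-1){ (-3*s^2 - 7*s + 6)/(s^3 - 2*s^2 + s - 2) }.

Factor the denominator: s^3 - 2*s^2 + s - 2 = (s - 2)*(s^2 + 1).
Partial fraction decomposition gives [-4/(s - 2)] + [s/(s^2 + 1)] + [-5/(s^2 + 1)].
Invert each term: -4/(s - 2) ↔ -4e^(2t); 1·s/(s^2 + 1) ↔ cos(t); -5·1/(s^2 + 1) ↔ -5sin(t).

f(t) = -4*exp(2*t) - 5*sin(t) + cos(t)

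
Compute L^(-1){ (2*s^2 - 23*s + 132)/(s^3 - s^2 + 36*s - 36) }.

Factor the denominator: s^3 - s^2 + 36*s - 36 = (s - 1)*(s^2 + 36).
Partial fraction decomposition gives [3/(s - 1)] + [-s/(s^2 + 36)] + [-24/(s^2 + 36)].
Invert each term: 3/(s - 1) ↔ 3e^(t); -1·s/(s^2 + 36) ↔ -cos(6t); -4·6/(s^2 + 36) ↔ -4sin(6t).

3*exp(t) - 4*sin(6*t) - cos(6*t)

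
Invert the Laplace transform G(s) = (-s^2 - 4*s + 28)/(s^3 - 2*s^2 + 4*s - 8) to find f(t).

f(t) = 2*exp(2*t) - 5*sin(2*t) - 3*cos(2*t)

Factor the denominator: s^3 - 2*s^2 + 4*s - 8 = (s - 2)*(s^2 + 4).
Partial fraction decomposition gives [2/(s - 2)] + [-3*s/(s^2 + 4)] + [-10/(s^2 + 4)].
Invert each term: 2/(s - 2) ↔ 2e^(2t); -3·s/(s^2 + 4) ↔ -3cos(2t); -5·2/(s^2 + 4) ↔ -5sin(2t).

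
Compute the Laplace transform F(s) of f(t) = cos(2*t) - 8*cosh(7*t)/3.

By linearity of the Laplace transform, transform each term separately.
(-8/3)·[L{cosh(7t)} = s/(s^2 - 49)]; L{cos(2t)} = s/(s^2 + 4).

F(s) = s/(s^2 + 4) - 8*s/(3*(s^2 - 49))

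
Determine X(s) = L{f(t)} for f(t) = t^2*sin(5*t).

X(s) = 10*(3*s^2 - 25)/(s^2 + 25)^3

L{sin(5t)} = 5/(s^2 + 25).
Then apply L{t^2·g(t)} = (-1)^2 d^2/ds^2[G(s)] with G(s) = 5/(s^2 + 25):
differentiating 2 times and applying the sign gives 10*(3*s^2 - 25)/(s^2 + 25)^3.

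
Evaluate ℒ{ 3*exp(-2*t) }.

L{3} = 3/s.
By the first shifting theorem, multiplying by e^(-2t) replaces s with s + 2.

3/(s + 2)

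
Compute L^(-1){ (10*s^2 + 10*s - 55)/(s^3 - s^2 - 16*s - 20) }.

Factor the denominator: s^3 - s^2 - 16*s - 20 = (s - 5)*(s + 2)^2.
Partial fraction decomposition gives [5/(s + 2)] + [5/(s + 2)^2] + [5/(s - 5)].
Invert each term: 5/(s + 2) ↔ 5e^(-2t); 5/(s + 2)^2 ↔ 5t·e^(-2t); 5/(s - 5) ↔ 5e^(5t).

5*t*exp(-2*t) + 5*exp(5*t) + 5*exp(-2*t)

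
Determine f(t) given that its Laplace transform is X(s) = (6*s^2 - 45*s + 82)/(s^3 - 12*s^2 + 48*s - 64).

Factor the denominator: s^3 - 12*s^2 + 48*s - 64 = (s - 4)^3.
Partial fraction decomposition gives [6/(s - 4)] + [3/(s - 4)^2] + [-2/(s - 4)^3].
Invert each term: 6/(s - 4) ↔ 6e^(4t); 3/(s - 4)^2 ↔ 3t·e^(4t); -2/(s - 4)^3 ↔ (-1)t^2·e^(4t).

f(t) = -t^2*exp(4*t) + 3*t*exp(4*t) + 6*exp(4*t)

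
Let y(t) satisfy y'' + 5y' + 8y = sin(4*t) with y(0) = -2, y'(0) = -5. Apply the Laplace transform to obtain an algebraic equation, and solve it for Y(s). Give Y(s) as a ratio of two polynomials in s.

Apply the Laplace transform to the equation.
With L{y''} = s^2 Y - s·y(0) - y'(0) and L{y'} = sY - y(0), with y(0) = -2, y'(0) = -5: the LHS transforms to (s^2 + 5*s + 8)Y - (-2*s - 15).
The right side is L{sin(4*t)} = 4/(s^2 + 16).
So (s^2 + 5*s + 8)Y = 4/(s^2 + 16) + (-2*s - 15).
Solve for Y(s) and write it as one ratio of polynomials.

Y(s) = (-2*s^3 - 15*s^2 - 32*s - 236)/(s^4 + 5*s^3 + 24*s^2 + 80*s + 128)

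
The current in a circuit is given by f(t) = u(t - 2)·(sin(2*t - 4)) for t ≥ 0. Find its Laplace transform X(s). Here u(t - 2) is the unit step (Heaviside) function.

X(s) = 2*exp(-2*s)/(s^2 + 4)

By the second shifting theorem, L{u(t - c)·g(t - c)} = e^(-cs)·G(s) with c = 2 and G(s) = L{g(t)}.
L{sin(2t)} = 2/(s^2 + 4).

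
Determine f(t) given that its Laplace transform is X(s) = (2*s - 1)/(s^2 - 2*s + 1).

Factor the denominator: s^2 - 2*s + 1 = (s - 1)^2.
Partial fraction decomposition gives [2/(s - 1)] + [(s - 1)^(-2)].
Invert each term: 2/(s - 1) ↔ 2e^(t); 1/(s - 1)^2 ↔ t·e^(t).

f(t) = t*exp(t) + 2*exp(t)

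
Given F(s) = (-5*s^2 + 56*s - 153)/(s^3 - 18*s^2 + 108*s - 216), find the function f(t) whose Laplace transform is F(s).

Factor the denominator: s^3 - 18*s^2 + 108*s - 216 = (s - 6)^3.
Partial fraction decomposition gives [-5/(s - 6)] + [-4/(s - 6)^2] + [3/(s - 6)^3].
Invert each term: -5/(s - 6) ↔ -5e^(6t); -4/(s - 6)^2 ↔ -4t·e^(6t); 3/(s - 6)^3 ↔ (3/2)t^2·e^(6t).

f(t) = 3*t^2*exp(6*t)/2 - 4*t*exp(6*t) - 5*exp(6*t)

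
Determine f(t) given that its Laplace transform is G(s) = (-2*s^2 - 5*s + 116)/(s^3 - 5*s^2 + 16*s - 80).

Factor the denominator: s^3 - 5*s^2 + 16*s - 80 = (s - 5)*(s^2 + 16).
Partial fraction decomposition gives [1/(s - 5)] + [-3*s/(s^2 + 16)] + [-20/(s^2 + 16)].
Invert each term: 1/(s - 5) ↔ e^(5t); -3·s/(s^2 + 16) ↔ -3cos(4t); -5·4/(s^2 + 16) ↔ -5sin(4t).

f(t) = exp(5*t) - 5*sin(4*t) - 3*cos(4*t)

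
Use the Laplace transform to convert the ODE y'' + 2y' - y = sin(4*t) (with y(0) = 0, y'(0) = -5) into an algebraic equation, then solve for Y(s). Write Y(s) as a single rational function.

Y(s) = (-5*s^2 - 76)/(s^4 + 2*s^3 + 15*s^2 + 32*s - 16)

Take the Laplace transform of both sides.
The derivative rules (L{y''} = s^2 Y - s·y(0) - y'(0) and L{y'} = sY - y(0), with y(0) = 0, y'(0) = -5) turn the left side into (s^2 + 2*s - 1)Y - (-5).
The right side is L{sin(4*t)} = 4/(s^2 + 16).
So (s^2 + 2*s - 1)Y = 4/(s^2 + 16) + (-5).
Divide through and combine into a single rational function.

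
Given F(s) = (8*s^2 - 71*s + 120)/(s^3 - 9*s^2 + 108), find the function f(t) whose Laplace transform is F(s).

Factor the denominator: s^3 - 9*s^2 + 108 = (s - 6)^2*(s + 3).
Partial fraction decomposition gives [3/(s - 6)] + [-2/(s - 6)^2] + [5/(s + 3)].
Invert each term: 3/(s - 6) ↔ 3e^(6t); -2/(s - 6)^2 ↔ -2t·e^(6t); 5/(s + 3) ↔ 5e^(-3t).

f(t) = -2*t*exp(6*t) + 3*exp(6*t) + 5*exp(-3*t)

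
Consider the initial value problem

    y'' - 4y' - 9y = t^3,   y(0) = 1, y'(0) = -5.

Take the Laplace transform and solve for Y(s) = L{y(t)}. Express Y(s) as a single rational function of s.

Transform both sides with L{·}.
Using L{y''} = s^2 Y - s·y(0) - y'(0) and L{y'} = sY - y(0), with y(0) = 1, y'(0) = -5, the left side becomes (s^2 - 4*s - 9)Y - (s - 9).
The right side is L{t^3} = 6/s^4.
So (s^2 - 4*s - 9)Y = 6/s^4 + (s - 9).
Solve for Y(s) and write it as one ratio of polynomials.

Y(s) = (s^5 - 9*s^4 + 6)/(s^6 - 4*s^5 - 9*s^4)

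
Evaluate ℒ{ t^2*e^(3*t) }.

L{e^(3t)} = 1/(s - 3).
Then apply L{t^2·g(t)} = (-1)^2 d^2/ds^2[G(s)] with G(s) = 1/(s - 3):
differentiating 2 times and applying the sign gives 2/(s - 3)^3.

2/(s - 3)^3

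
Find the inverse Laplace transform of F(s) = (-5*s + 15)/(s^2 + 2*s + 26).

Complete the square in the denominator: s^2 + 2*s + 26 = (s + 1)^2 + 5^2.
Split the numerator to match: -5*s + 15 = -5·(s + 1) + 4·5.
Invert each term: -5·(s + 1)/((s + 1)^2 + 25) ↔ -5e^(-t)cos(5t); 4·5/((s + 1)^2 + 25) ↔ 4e^(-t)sin(5t).

4*exp(-t)*sin(5*t) - 5*exp(-t)*cos(5*t)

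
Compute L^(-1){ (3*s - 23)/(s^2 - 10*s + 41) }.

Complete the square in the denominator: s^2 - 10*s + 41 = (s - 5)^2 + 4^2.
Split the numerator to match: 3*s - 23 = 3·(s - 5) - 2·4.
Invert each term: 3·(s - 5)/((s - 5)^2 + 16) ↔ 3e^(5t)cos(4t); -2·4/((s - 5)^2 + 16) ↔ -2e^(5t)sin(4t).

-2*exp(5*t)*sin(4*t) + 3*exp(5*t)*cos(4*t)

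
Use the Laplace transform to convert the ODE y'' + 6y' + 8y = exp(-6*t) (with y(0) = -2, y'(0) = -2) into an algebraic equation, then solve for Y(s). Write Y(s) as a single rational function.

Take the Laplace transform of both sides.
With L{y''} = s^2 Y - s·y(0) - y'(0) and L{y'} = sY - y(0), with y(0) = -2, y'(0) = -2: the LHS transforms to (s^2 + 6*s + 8)Y - (-2*s - 14).
The right side is L{exp(-6*t)} = 1/(s + 6).
So (s^2 + 6*s + 8)Y = 1/(s + 6) + (-2*s - 14).
Isolate Y and clear denominators.

Y(s) = (-2*s^2 - 26*s - 83)/(s^3 + 12*s^2 + 44*s + 48)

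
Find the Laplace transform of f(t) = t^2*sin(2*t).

4*(3*s^2 - 4)/(s^2 + 4)^3

L{sin(2t)} = 2/(s^2 + 4).
Then apply L{t^2·g(t)} = (-1)^2 d^2/ds^2[H(s)] with H(s) = 2/(s^2 + 4):
differentiating 2 times and applying the sign gives 4*(3*s^2 - 4)/(s^2 + 4)^3.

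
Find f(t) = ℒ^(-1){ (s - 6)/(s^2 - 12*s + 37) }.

Rewrite the denominator: s^2 - 12*s + 37 = (s - 6)^2 + 1.
The form in (s - 6) signals a first-shifting-theorem factor e^(6t).
Since L{cos(t)} = s/(s^2 + 1), the inverse is e^(6*t)*cos(t).

f(t) = exp(6*t)*cos(t)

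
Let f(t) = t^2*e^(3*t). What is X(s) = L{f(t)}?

X(s) = 2/(s - 3)^3

L{e^(3t)} = 1/(s - 3).
Then apply L{t^2·g(t)} = (-1)^2 d^2/ds^2[G(s)] with G(s) = 1/(s - 3):
differentiating 2 times and applying the sign gives 2/(s - 3)^3.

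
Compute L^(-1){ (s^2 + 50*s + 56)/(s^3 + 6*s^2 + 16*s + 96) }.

Factor the denominator: s^3 + 6*s^2 + 16*s + 96 = (s + 6)*(s^2 + 16).
Partial fraction decomposition gives [-4/(s + 6)] + [5*s/(s^2 + 16)] + [20/(s^2 + 16)].
Invert each term: -4/(s + 6) ↔ -4e^(-6t); 5·s/(s^2 + 16) ↔ 5cos(4t); 5·4/(s^2 + 16) ↔ 5sin(4t).

5*sin(4*t) + 5*cos(4*t) - 4*exp(-6*t)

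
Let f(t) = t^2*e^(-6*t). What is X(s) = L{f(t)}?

X(s) = 2/(s + 6)^3

L{e^(-6t)} = 1/(s + 6).
Then apply L{t^2·g(t)} = (-1)^2 d^2/ds^2[G(s)] with G(s) = 1/(s + 6):
differentiating 2 times and applying the sign gives 2/(s + 6)^3.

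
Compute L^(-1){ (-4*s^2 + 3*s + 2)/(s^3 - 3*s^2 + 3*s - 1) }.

t^2*exp(t)/2 - 5*t*exp(t) - 4*exp(t)

Factor the denominator: s^3 - 3*s^2 + 3*s - 1 = (s - 1)^3.
Partial fraction decomposition gives [-4/(s - 1)] + [-5/(s - 1)^2] + [(s - 1)^(-3)].
Invert each term: -4/(s - 1) ↔ -4e^(t); -5/(s - 1)^2 ↔ -5t·e^(t); 1/(s - 1)^3 ↔ (1/2)t^2·e^(t).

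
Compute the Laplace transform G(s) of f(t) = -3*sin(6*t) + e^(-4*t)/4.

Apply the Laplace transform termwise.
(-3)·[L{sin(6t)} = 6/(s^2 + 36)]; (1/4)·[L{e^(-4t)} = 1/(s + 4)].

G(s) = -18/(s^2 + 36) + 1/(4*(s + 4))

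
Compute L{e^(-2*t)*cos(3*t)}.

L{cos(3t)} = s/(s^2 + 9).
By the first shifting theorem, multiplying by e^(-2t) replaces s with s + 2.

(s + 2)/((s + 2)^2 + 9)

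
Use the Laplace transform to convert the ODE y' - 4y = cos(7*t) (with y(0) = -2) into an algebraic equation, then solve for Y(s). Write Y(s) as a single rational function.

Y(s) = (-2*s^2 + s - 98)/(s^3 - 4*s^2 + 49*s - 196)

Laplace-transform each side.
With L{y'} = sY - y(0) = sY - (-2): the LHS transforms to (s - 4)Y - (-2).
The right side is L{cos(7*t)} = s/(s^2 + 49).
So (s - 4)Y = s/(s^2 + 49) + (-2).
Solve for Y(s) and write it as one ratio of polynomials.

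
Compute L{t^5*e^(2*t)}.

120/(s - 2)^6

L{t^5} = 5!/s^6 = 120/s^6.
By the first shifting theorem, multiplying by e^(2t) replaces s with s - 2.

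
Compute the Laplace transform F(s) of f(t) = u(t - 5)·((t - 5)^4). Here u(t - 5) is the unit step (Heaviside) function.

By the second shifting theorem, L{u(t - c)·g(t - c)} = e^(-cs)·G(s) with c = 5 and G(s) = L{g(t)}.
L{t^4} = 4!/s^5 = 24/s^5.

F(s) = 24*exp(-5*s)/s^5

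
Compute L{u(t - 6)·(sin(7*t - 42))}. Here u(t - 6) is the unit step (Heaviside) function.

By the second shifting theorem, L{u(t - c)·g(t - c)} = e^(-cs)·G(s) with c = 6 and G(s) = L{g(t)}.
L{sin(7t)} = 7/(s^2 + 49).

7*exp(-6*s)/(s^2 + 49)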